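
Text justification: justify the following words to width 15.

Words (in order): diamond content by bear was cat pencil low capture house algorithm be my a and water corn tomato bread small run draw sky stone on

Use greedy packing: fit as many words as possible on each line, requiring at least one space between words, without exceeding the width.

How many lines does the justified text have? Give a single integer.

Answer: 10

Derivation:
Line 1: ['diamond', 'content'] (min_width=15, slack=0)
Line 2: ['by', 'bear', 'was', 'cat'] (min_width=15, slack=0)
Line 3: ['pencil', 'low'] (min_width=10, slack=5)
Line 4: ['capture', 'house'] (min_width=13, slack=2)
Line 5: ['algorithm', 'be', 'my'] (min_width=15, slack=0)
Line 6: ['a', 'and', 'water'] (min_width=11, slack=4)
Line 7: ['corn', 'tomato'] (min_width=11, slack=4)
Line 8: ['bread', 'small', 'run'] (min_width=15, slack=0)
Line 9: ['draw', 'sky', 'stone'] (min_width=14, slack=1)
Line 10: ['on'] (min_width=2, slack=13)
Total lines: 10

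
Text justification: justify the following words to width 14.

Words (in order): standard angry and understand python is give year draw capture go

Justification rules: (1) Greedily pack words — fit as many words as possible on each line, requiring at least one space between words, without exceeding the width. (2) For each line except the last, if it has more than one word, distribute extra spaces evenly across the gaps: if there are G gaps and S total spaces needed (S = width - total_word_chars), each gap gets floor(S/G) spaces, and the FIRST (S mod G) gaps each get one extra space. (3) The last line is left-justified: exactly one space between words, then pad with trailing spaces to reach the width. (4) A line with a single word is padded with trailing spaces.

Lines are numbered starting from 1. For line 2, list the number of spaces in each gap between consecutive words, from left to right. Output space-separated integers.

Line 1: ['standard', 'angry'] (min_width=14, slack=0)
Line 2: ['and', 'understand'] (min_width=14, slack=0)
Line 3: ['python', 'is', 'give'] (min_width=14, slack=0)
Line 4: ['year', 'draw'] (min_width=9, slack=5)
Line 5: ['capture', 'go'] (min_width=10, slack=4)

Answer: 1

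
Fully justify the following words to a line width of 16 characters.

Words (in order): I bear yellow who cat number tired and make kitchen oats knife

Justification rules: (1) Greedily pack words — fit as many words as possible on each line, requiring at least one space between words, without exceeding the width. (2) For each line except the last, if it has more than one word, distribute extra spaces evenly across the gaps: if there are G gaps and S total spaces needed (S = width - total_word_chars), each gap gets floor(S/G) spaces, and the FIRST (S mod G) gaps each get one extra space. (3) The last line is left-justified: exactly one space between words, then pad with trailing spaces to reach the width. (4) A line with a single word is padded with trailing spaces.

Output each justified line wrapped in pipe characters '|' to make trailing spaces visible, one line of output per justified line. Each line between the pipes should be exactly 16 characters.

Line 1: ['I', 'bear', 'yellow'] (min_width=13, slack=3)
Line 2: ['who', 'cat', 'number'] (min_width=14, slack=2)
Line 3: ['tired', 'and', 'make'] (min_width=14, slack=2)
Line 4: ['kitchen', 'oats'] (min_width=12, slack=4)
Line 5: ['knife'] (min_width=5, slack=11)

Answer: |I   bear  yellow|
|who  cat  number|
|tired  and  make|
|kitchen     oats|
|knife           |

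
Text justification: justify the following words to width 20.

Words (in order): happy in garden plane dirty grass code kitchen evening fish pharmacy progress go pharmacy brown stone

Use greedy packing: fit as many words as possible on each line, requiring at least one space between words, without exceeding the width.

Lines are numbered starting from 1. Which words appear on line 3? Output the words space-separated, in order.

Answer: code kitchen evening

Derivation:
Line 1: ['happy', 'in', 'garden'] (min_width=15, slack=5)
Line 2: ['plane', 'dirty', 'grass'] (min_width=17, slack=3)
Line 3: ['code', 'kitchen', 'evening'] (min_width=20, slack=0)
Line 4: ['fish', 'pharmacy'] (min_width=13, slack=7)
Line 5: ['progress', 'go', 'pharmacy'] (min_width=20, slack=0)
Line 6: ['brown', 'stone'] (min_width=11, slack=9)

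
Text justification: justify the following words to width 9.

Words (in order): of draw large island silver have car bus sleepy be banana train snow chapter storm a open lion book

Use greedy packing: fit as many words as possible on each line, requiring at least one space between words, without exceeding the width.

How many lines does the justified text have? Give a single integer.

Line 1: ['of', 'draw'] (min_width=7, slack=2)
Line 2: ['large'] (min_width=5, slack=4)
Line 3: ['island'] (min_width=6, slack=3)
Line 4: ['silver'] (min_width=6, slack=3)
Line 5: ['have', 'car'] (min_width=8, slack=1)
Line 6: ['bus'] (min_width=3, slack=6)
Line 7: ['sleepy', 'be'] (min_width=9, slack=0)
Line 8: ['banana'] (min_width=6, slack=3)
Line 9: ['train'] (min_width=5, slack=4)
Line 10: ['snow'] (min_width=4, slack=5)
Line 11: ['chapter'] (min_width=7, slack=2)
Line 12: ['storm', 'a'] (min_width=7, slack=2)
Line 13: ['open', 'lion'] (min_width=9, slack=0)
Line 14: ['book'] (min_width=4, slack=5)
Total lines: 14

Answer: 14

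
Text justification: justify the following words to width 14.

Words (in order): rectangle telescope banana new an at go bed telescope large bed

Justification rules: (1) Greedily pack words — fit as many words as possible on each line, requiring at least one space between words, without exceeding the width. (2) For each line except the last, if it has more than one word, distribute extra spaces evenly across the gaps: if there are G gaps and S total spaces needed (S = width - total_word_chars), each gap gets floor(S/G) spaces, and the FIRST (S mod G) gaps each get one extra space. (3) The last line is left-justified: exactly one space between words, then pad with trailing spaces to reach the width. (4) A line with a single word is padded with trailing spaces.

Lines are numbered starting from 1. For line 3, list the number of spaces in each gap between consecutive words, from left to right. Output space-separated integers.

Answer: 2 1

Derivation:
Line 1: ['rectangle'] (min_width=9, slack=5)
Line 2: ['telescope'] (min_width=9, slack=5)
Line 3: ['banana', 'new', 'an'] (min_width=13, slack=1)
Line 4: ['at', 'go', 'bed'] (min_width=9, slack=5)
Line 5: ['telescope'] (min_width=9, slack=5)
Line 6: ['large', 'bed'] (min_width=9, slack=5)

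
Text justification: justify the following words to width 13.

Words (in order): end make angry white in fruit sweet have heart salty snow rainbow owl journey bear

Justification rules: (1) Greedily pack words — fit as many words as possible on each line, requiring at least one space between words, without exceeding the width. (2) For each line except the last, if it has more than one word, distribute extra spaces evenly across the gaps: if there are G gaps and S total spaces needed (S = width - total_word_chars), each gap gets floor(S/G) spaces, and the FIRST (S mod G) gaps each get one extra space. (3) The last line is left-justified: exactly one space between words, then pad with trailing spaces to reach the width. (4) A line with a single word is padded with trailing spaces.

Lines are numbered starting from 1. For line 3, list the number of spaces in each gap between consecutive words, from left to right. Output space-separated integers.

Line 1: ['end', 'make'] (min_width=8, slack=5)
Line 2: ['angry', 'white'] (min_width=11, slack=2)
Line 3: ['in', 'fruit'] (min_width=8, slack=5)
Line 4: ['sweet', 'have'] (min_width=10, slack=3)
Line 5: ['heart', 'salty'] (min_width=11, slack=2)
Line 6: ['snow', 'rainbow'] (min_width=12, slack=1)
Line 7: ['owl', 'journey'] (min_width=11, slack=2)
Line 8: ['bear'] (min_width=4, slack=9)

Answer: 6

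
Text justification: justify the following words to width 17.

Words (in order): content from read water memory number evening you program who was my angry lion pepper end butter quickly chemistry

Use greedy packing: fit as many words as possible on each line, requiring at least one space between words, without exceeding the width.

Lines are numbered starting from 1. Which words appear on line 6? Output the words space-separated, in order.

Answer: pepper end butter

Derivation:
Line 1: ['content', 'from', 'read'] (min_width=17, slack=0)
Line 2: ['water', 'memory'] (min_width=12, slack=5)
Line 3: ['number', 'evening'] (min_width=14, slack=3)
Line 4: ['you', 'program', 'who'] (min_width=15, slack=2)
Line 5: ['was', 'my', 'angry', 'lion'] (min_width=17, slack=0)
Line 6: ['pepper', 'end', 'butter'] (min_width=17, slack=0)
Line 7: ['quickly', 'chemistry'] (min_width=17, slack=0)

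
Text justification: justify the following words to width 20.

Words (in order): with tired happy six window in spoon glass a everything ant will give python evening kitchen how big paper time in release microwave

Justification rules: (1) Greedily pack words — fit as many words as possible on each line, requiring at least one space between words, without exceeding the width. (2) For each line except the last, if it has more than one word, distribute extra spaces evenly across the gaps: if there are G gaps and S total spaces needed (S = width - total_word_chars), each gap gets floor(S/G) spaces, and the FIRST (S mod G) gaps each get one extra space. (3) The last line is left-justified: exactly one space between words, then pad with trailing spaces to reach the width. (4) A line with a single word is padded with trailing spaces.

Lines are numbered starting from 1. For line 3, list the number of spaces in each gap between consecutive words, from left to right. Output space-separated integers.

Answer: 2 2

Derivation:
Line 1: ['with', 'tired', 'happy', 'six'] (min_width=20, slack=0)
Line 2: ['window', 'in', 'spoon'] (min_width=15, slack=5)
Line 3: ['glass', 'a', 'everything'] (min_width=18, slack=2)
Line 4: ['ant', 'will', 'give', 'python'] (min_width=20, slack=0)
Line 5: ['evening', 'kitchen', 'how'] (min_width=19, slack=1)
Line 6: ['big', 'paper', 'time', 'in'] (min_width=17, slack=3)
Line 7: ['release', 'microwave'] (min_width=17, slack=3)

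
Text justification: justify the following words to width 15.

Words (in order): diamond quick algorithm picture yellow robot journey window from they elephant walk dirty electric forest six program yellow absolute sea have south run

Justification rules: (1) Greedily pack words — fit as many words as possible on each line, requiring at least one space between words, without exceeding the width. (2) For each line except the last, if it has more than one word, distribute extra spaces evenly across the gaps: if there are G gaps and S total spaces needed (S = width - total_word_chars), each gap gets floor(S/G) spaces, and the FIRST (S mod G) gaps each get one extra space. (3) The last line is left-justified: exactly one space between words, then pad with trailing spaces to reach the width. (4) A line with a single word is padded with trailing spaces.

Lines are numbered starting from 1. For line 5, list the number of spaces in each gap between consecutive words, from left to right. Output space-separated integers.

Answer: 5

Derivation:
Line 1: ['diamond', 'quick'] (min_width=13, slack=2)
Line 2: ['algorithm'] (min_width=9, slack=6)
Line 3: ['picture', 'yellow'] (min_width=14, slack=1)
Line 4: ['robot', 'journey'] (min_width=13, slack=2)
Line 5: ['window', 'from'] (min_width=11, slack=4)
Line 6: ['they', 'elephant'] (min_width=13, slack=2)
Line 7: ['walk', 'dirty'] (min_width=10, slack=5)
Line 8: ['electric', 'forest'] (min_width=15, slack=0)
Line 9: ['six', 'program'] (min_width=11, slack=4)
Line 10: ['yellow', 'absolute'] (min_width=15, slack=0)
Line 11: ['sea', 'have', 'south'] (min_width=14, slack=1)
Line 12: ['run'] (min_width=3, slack=12)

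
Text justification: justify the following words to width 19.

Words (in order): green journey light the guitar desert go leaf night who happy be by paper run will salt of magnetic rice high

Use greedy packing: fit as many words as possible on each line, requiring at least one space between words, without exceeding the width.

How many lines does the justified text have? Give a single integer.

Line 1: ['green', 'journey', 'light'] (min_width=19, slack=0)
Line 2: ['the', 'guitar', 'desert'] (min_width=17, slack=2)
Line 3: ['go', 'leaf', 'night', 'who'] (min_width=17, slack=2)
Line 4: ['happy', 'be', 'by', 'paper'] (min_width=17, slack=2)
Line 5: ['run', 'will', 'salt', 'of'] (min_width=16, slack=3)
Line 6: ['magnetic', 'rice', 'high'] (min_width=18, slack=1)
Total lines: 6

Answer: 6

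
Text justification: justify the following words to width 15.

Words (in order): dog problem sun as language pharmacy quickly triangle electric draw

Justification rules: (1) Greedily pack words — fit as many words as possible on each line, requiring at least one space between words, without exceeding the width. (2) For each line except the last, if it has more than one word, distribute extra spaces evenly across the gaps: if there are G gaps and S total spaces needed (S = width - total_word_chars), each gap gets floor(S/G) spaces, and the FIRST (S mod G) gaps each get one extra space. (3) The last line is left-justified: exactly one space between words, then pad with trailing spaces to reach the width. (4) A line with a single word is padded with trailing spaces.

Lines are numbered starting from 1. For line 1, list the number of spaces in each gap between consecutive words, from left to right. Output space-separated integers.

Answer: 1 1

Derivation:
Line 1: ['dog', 'problem', 'sun'] (min_width=15, slack=0)
Line 2: ['as', 'language'] (min_width=11, slack=4)
Line 3: ['pharmacy'] (min_width=8, slack=7)
Line 4: ['quickly'] (min_width=7, slack=8)
Line 5: ['triangle'] (min_width=8, slack=7)
Line 6: ['electric', 'draw'] (min_width=13, slack=2)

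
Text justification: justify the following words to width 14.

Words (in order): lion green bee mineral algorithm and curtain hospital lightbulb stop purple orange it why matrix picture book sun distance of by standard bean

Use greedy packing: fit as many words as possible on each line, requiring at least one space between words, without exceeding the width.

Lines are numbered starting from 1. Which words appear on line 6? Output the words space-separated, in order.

Line 1: ['lion', 'green', 'bee'] (min_width=14, slack=0)
Line 2: ['mineral'] (min_width=7, slack=7)
Line 3: ['algorithm', 'and'] (min_width=13, slack=1)
Line 4: ['curtain'] (min_width=7, slack=7)
Line 5: ['hospital'] (min_width=8, slack=6)
Line 6: ['lightbulb', 'stop'] (min_width=14, slack=0)
Line 7: ['purple', 'orange'] (min_width=13, slack=1)
Line 8: ['it', 'why', 'matrix'] (min_width=13, slack=1)
Line 9: ['picture', 'book'] (min_width=12, slack=2)
Line 10: ['sun', 'distance'] (min_width=12, slack=2)
Line 11: ['of', 'by', 'standard'] (min_width=14, slack=0)
Line 12: ['bean'] (min_width=4, slack=10)

Answer: lightbulb stop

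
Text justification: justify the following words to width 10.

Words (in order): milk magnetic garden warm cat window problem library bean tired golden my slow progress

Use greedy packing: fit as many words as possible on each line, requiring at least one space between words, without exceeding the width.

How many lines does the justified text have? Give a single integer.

Answer: 11

Derivation:
Line 1: ['milk'] (min_width=4, slack=6)
Line 2: ['magnetic'] (min_width=8, slack=2)
Line 3: ['garden'] (min_width=6, slack=4)
Line 4: ['warm', 'cat'] (min_width=8, slack=2)
Line 5: ['window'] (min_width=6, slack=4)
Line 6: ['problem'] (min_width=7, slack=3)
Line 7: ['library'] (min_width=7, slack=3)
Line 8: ['bean', 'tired'] (min_width=10, slack=0)
Line 9: ['golden', 'my'] (min_width=9, slack=1)
Line 10: ['slow'] (min_width=4, slack=6)
Line 11: ['progress'] (min_width=8, slack=2)
Total lines: 11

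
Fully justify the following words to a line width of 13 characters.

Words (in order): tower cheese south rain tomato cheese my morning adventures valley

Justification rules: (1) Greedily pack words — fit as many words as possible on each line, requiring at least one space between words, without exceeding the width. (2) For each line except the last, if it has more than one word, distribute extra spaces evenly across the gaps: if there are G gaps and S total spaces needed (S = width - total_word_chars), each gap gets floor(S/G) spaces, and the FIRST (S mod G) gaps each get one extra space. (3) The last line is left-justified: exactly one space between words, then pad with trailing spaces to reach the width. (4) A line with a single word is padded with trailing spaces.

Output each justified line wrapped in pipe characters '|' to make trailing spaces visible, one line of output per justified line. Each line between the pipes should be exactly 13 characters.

Line 1: ['tower', 'cheese'] (min_width=12, slack=1)
Line 2: ['south', 'rain'] (min_width=10, slack=3)
Line 3: ['tomato', 'cheese'] (min_width=13, slack=0)
Line 4: ['my', 'morning'] (min_width=10, slack=3)
Line 5: ['adventures'] (min_width=10, slack=3)
Line 6: ['valley'] (min_width=6, slack=7)

Answer: |tower  cheese|
|south    rain|
|tomato cheese|
|my    morning|
|adventures   |
|valley       |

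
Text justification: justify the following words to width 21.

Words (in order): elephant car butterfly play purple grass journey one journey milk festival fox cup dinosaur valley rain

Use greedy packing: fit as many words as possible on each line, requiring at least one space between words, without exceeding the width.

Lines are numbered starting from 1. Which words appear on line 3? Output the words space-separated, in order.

Answer: grass journey one

Derivation:
Line 1: ['elephant', 'car'] (min_width=12, slack=9)
Line 2: ['butterfly', 'play', 'purple'] (min_width=21, slack=0)
Line 3: ['grass', 'journey', 'one'] (min_width=17, slack=4)
Line 4: ['journey', 'milk', 'festival'] (min_width=21, slack=0)
Line 5: ['fox', 'cup', 'dinosaur'] (min_width=16, slack=5)
Line 6: ['valley', 'rain'] (min_width=11, slack=10)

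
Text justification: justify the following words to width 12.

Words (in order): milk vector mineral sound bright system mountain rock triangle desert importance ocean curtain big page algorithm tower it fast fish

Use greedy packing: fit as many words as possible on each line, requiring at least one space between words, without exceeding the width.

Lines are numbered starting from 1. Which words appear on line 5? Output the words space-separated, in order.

Answer: mountain

Derivation:
Line 1: ['milk', 'vector'] (min_width=11, slack=1)
Line 2: ['mineral'] (min_width=7, slack=5)
Line 3: ['sound', 'bright'] (min_width=12, slack=0)
Line 4: ['system'] (min_width=6, slack=6)
Line 5: ['mountain'] (min_width=8, slack=4)
Line 6: ['rock'] (min_width=4, slack=8)
Line 7: ['triangle'] (min_width=8, slack=4)
Line 8: ['desert'] (min_width=6, slack=6)
Line 9: ['importance'] (min_width=10, slack=2)
Line 10: ['ocean'] (min_width=5, slack=7)
Line 11: ['curtain', 'big'] (min_width=11, slack=1)
Line 12: ['page'] (min_width=4, slack=8)
Line 13: ['algorithm'] (min_width=9, slack=3)
Line 14: ['tower', 'it'] (min_width=8, slack=4)
Line 15: ['fast', 'fish'] (min_width=9, slack=3)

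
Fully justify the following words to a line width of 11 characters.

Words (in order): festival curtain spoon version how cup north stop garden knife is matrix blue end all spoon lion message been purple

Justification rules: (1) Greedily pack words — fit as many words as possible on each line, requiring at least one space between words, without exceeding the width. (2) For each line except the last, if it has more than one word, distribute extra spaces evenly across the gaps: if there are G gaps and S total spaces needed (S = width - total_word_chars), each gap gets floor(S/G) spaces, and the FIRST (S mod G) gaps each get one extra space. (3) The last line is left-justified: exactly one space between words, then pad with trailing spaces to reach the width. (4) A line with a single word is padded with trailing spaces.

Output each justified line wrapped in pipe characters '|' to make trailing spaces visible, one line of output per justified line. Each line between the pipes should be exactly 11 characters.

Answer: |festival   |
|curtain    |
|spoon      |
|version how|
|cup   north|
|stop garden|
|knife    is|
|matrix blue|
|end     all|
|spoon  lion|
|message    |
|been purple|

Derivation:
Line 1: ['festival'] (min_width=8, slack=3)
Line 2: ['curtain'] (min_width=7, slack=4)
Line 3: ['spoon'] (min_width=5, slack=6)
Line 4: ['version', 'how'] (min_width=11, slack=0)
Line 5: ['cup', 'north'] (min_width=9, slack=2)
Line 6: ['stop', 'garden'] (min_width=11, slack=0)
Line 7: ['knife', 'is'] (min_width=8, slack=3)
Line 8: ['matrix', 'blue'] (min_width=11, slack=0)
Line 9: ['end', 'all'] (min_width=7, slack=4)
Line 10: ['spoon', 'lion'] (min_width=10, slack=1)
Line 11: ['message'] (min_width=7, slack=4)
Line 12: ['been', 'purple'] (min_width=11, slack=0)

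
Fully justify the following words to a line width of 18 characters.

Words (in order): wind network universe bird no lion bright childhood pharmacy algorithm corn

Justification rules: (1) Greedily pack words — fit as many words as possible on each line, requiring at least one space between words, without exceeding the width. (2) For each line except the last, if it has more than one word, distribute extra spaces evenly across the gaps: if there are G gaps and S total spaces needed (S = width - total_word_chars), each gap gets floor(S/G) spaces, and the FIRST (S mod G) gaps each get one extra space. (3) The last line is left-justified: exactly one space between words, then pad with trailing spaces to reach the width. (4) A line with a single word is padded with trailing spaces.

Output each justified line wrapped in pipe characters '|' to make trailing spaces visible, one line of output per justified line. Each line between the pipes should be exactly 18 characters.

Line 1: ['wind', 'network'] (min_width=12, slack=6)
Line 2: ['universe', 'bird', 'no'] (min_width=16, slack=2)
Line 3: ['lion', 'bright'] (min_width=11, slack=7)
Line 4: ['childhood', 'pharmacy'] (min_width=18, slack=0)
Line 5: ['algorithm', 'corn'] (min_width=14, slack=4)

Answer: |wind       network|
|universe  bird  no|
|lion        bright|
|childhood pharmacy|
|algorithm corn    |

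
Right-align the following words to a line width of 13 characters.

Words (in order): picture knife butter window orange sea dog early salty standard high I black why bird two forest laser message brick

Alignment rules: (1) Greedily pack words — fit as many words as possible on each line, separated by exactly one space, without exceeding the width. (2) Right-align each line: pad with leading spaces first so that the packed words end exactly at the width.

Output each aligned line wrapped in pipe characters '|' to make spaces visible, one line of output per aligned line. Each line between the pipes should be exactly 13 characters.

Answer: |picture knife|
|butter window|
|   orange sea|
|    dog early|
|        salty|
|standard high|
|  I black why|
|     bird two|
| forest laser|
|message brick|

Derivation:
Line 1: ['picture', 'knife'] (min_width=13, slack=0)
Line 2: ['butter', 'window'] (min_width=13, slack=0)
Line 3: ['orange', 'sea'] (min_width=10, slack=3)
Line 4: ['dog', 'early'] (min_width=9, slack=4)
Line 5: ['salty'] (min_width=5, slack=8)
Line 6: ['standard', 'high'] (min_width=13, slack=0)
Line 7: ['I', 'black', 'why'] (min_width=11, slack=2)
Line 8: ['bird', 'two'] (min_width=8, slack=5)
Line 9: ['forest', 'laser'] (min_width=12, slack=1)
Line 10: ['message', 'brick'] (min_width=13, slack=0)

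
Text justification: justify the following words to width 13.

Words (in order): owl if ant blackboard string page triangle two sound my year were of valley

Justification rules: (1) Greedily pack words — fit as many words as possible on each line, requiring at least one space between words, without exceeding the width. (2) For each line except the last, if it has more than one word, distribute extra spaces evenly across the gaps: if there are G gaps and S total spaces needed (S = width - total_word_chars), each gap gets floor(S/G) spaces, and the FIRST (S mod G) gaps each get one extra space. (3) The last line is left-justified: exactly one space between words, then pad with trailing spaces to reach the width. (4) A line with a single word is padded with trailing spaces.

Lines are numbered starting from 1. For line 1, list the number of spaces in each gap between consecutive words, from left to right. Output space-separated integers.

Line 1: ['owl', 'if', 'ant'] (min_width=10, slack=3)
Line 2: ['blackboard'] (min_width=10, slack=3)
Line 3: ['string', 'page'] (min_width=11, slack=2)
Line 4: ['triangle', 'two'] (min_width=12, slack=1)
Line 5: ['sound', 'my', 'year'] (min_width=13, slack=0)
Line 6: ['were', 'of'] (min_width=7, slack=6)
Line 7: ['valley'] (min_width=6, slack=7)

Answer: 3 2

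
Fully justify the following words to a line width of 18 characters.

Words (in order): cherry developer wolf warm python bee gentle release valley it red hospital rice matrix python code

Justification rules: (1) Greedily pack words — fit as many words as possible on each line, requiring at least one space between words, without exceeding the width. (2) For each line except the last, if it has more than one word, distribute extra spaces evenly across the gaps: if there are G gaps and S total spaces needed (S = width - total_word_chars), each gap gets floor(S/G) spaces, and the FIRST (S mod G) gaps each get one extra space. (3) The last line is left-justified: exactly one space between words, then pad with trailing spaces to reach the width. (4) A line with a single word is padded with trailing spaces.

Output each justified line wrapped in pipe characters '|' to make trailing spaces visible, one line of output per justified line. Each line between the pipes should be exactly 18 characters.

Line 1: ['cherry', 'developer'] (min_width=16, slack=2)
Line 2: ['wolf', 'warm', 'python'] (min_width=16, slack=2)
Line 3: ['bee', 'gentle', 'release'] (min_width=18, slack=0)
Line 4: ['valley', 'it', 'red'] (min_width=13, slack=5)
Line 5: ['hospital', 'rice'] (min_width=13, slack=5)
Line 6: ['matrix', 'python', 'code'] (min_width=18, slack=0)

Answer: |cherry   developer|
|wolf  warm  python|
|bee gentle release|
|valley    it   red|
|hospital      rice|
|matrix python code|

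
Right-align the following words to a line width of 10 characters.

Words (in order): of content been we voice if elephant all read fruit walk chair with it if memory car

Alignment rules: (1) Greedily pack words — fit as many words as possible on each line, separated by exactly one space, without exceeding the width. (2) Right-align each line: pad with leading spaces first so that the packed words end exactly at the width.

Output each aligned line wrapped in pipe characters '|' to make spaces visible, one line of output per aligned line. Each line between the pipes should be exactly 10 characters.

Line 1: ['of', 'content'] (min_width=10, slack=0)
Line 2: ['been', 'we'] (min_width=7, slack=3)
Line 3: ['voice', 'if'] (min_width=8, slack=2)
Line 4: ['elephant'] (min_width=8, slack=2)
Line 5: ['all', 'read'] (min_width=8, slack=2)
Line 6: ['fruit', 'walk'] (min_width=10, slack=0)
Line 7: ['chair', 'with'] (min_width=10, slack=0)
Line 8: ['it', 'if'] (min_width=5, slack=5)
Line 9: ['memory', 'car'] (min_width=10, slack=0)

Answer: |of content|
|   been we|
|  voice if|
|  elephant|
|  all read|
|fruit walk|
|chair with|
|     it if|
|memory car|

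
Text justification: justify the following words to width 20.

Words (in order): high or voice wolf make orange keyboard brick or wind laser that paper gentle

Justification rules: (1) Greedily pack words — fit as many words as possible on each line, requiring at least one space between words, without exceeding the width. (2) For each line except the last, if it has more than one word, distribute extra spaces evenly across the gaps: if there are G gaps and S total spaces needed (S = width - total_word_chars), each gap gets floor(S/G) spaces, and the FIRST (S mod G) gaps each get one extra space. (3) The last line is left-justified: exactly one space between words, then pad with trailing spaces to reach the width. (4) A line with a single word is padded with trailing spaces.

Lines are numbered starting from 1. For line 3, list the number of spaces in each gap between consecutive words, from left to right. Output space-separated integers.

Line 1: ['high', 'or', 'voice', 'wolf'] (min_width=18, slack=2)
Line 2: ['make', 'orange', 'keyboard'] (min_width=20, slack=0)
Line 3: ['brick', 'or', 'wind', 'laser'] (min_width=19, slack=1)
Line 4: ['that', 'paper', 'gentle'] (min_width=17, slack=3)

Answer: 2 1 1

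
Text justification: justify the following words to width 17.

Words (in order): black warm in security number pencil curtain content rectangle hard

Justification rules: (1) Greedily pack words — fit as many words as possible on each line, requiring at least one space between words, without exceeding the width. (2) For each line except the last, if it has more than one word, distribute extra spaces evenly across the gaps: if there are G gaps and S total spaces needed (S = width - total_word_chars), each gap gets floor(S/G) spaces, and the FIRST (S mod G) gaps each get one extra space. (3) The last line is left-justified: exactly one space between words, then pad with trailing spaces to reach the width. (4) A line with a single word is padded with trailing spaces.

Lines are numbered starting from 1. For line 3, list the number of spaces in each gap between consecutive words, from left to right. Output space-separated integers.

Line 1: ['black', 'warm', 'in'] (min_width=13, slack=4)
Line 2: ['security', 'number'] (min_width=15, slack=2)
Line 3: ['pencil', 'curtain'] (min_width=14, slack=3)
Line 4: ['content', 'rectangle'] (min_width=17, slack=0)
Line 5: ['hard'] (min_width=4, slack=13)

Answer: 4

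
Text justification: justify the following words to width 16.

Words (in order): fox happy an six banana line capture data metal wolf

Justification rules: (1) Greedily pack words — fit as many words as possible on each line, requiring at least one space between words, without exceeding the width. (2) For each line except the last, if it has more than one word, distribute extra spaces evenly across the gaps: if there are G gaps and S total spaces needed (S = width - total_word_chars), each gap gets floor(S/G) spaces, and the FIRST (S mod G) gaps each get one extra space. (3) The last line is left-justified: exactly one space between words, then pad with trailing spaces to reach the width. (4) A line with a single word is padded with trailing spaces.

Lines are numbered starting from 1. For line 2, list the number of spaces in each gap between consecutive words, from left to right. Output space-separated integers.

Answer: 6

Derivation:
Line 1: ['fox', 'happy', 'an', 'six'] (min_width=16, slack=0)
Line 2: ['banana', 'line'] (min_width=11, slack=5)
Line 3: ['capture', 'data'] (min_width=12, slack=4)
Line 4: ['metal', 'wolf'] (min_width=10, slack=6)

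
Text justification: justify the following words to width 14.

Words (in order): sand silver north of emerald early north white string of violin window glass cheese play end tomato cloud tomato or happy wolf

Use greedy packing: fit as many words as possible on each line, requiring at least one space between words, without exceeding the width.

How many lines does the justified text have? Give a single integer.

Line 1: ['sand', 'silver'] (min_width=11, slack=3)
Line 2: ['north', 'of'] (min_width=8, slack=6)
Line 3: ['emerald', 'early'] (min_width=13, slack=1)
Line 4: ['north', 'white'] (min_width=11, slack=3)
Line 5: ['string', 'of'] (min_width=9, slack=5)
Line 6: ['violin', 'window'] (min_width=13, slack=1)
Line 7: ['glass', 'cheese'] (min_width=12, slack=2)
Line 8: ['play', 'end'] (min_width=8, slack=6)
Line 9: ['tomato', 'cloud'] (min_width=12, slack=2)
Line 10: ['tomato', 'or'] (min_width=9, slack=5)
Line 11: ['happy', 'wolf'] (min_width=10, slack=4)
Total lines: 11

Answer: 11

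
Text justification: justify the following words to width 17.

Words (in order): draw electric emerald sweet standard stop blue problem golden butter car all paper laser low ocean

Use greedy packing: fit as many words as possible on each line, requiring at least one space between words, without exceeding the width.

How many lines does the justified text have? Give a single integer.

Line 1: ['draw', 'electric'] (min_width=13, slack=4)
Line 2: ['emerald', 'sweet'] (min_width=13, slack=4)
Line 3: ['standard', 'stop'] (min_width=13, slack=4)
Line 4: ['blue', 'problem'] (min_width=12, slack=5)
Line 5: ['golden', 'butter', 'car'] (min_width=17, slack=0)
Line 6: ['all', 'paper', 'laser'] (min_width=15, slack=2)
Line 7: ['low', 'ocean'] (min_width=9, slack=8)
Total lines: 7

Answer: 7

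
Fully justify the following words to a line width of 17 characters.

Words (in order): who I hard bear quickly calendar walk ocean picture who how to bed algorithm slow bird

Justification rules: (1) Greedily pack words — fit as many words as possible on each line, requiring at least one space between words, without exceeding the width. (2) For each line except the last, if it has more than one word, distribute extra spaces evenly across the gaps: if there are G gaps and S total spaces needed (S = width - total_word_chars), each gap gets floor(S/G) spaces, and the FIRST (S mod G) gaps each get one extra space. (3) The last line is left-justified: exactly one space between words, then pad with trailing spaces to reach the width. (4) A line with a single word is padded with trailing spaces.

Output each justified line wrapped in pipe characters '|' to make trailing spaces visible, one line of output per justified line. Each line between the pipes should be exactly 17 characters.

Line 1: ['who', 'I', 'hard', 'bear'] (min_width=15, slack=2)
Line 2: ['quickly', 'calendar'] (min_width=16, slack=1)
Line 3: ['walk', 'ocean'] (min_width=10, slack=7)
Line 4: ['picture', 'who', 'how'] (min_width=15, slack=2)
Line 5: ['to', 'bed', 'algorithm'] (min_width=16, slack=1)
Line 6: ['slow', 'bird'] (min_width=9, slack=8)

Answer: |who  I  hard bear|
|quickly  calendar|
|walk        ocean|
|picture  who  how|
|to  bed algorithm|
|slow bird        |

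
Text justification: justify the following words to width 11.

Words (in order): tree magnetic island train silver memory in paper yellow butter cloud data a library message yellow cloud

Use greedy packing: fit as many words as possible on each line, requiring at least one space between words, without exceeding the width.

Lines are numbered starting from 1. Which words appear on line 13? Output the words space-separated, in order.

Answer: yellow

Derivation:
Line 1: ['tree'] (min_width=4, slack=7)
Line 2: ['magnetic'] (min_width=8, slack=3)
Line 3: ['island'] (min_width=6, slack=5)
Line 4: ['train'] (min_width=5, slack=6)
Line 5: ['silver'] (min_width=6, slack=5)
Line 6: ['memory', 'in'] (min_width=9, slack=2)
Line 7: ['paper'] (min_width=5, slack=6)
Line 8: ['yellow'] (min_width=6, slack=5)
Line 9: ['butter'] (min_width=6, slack=5)
Line 10: ['cloud', 'data'] (min_width=10, slack=1)
Line 11: ['a', 'library'] (min_width=9, slack=2)
Line 12: ['message'] (min_width=7, slack=4)
Line 13: ['yellow'] (min_width=6, slack=5)
Line 14: ['cloud'] (min_width=5, slack=6)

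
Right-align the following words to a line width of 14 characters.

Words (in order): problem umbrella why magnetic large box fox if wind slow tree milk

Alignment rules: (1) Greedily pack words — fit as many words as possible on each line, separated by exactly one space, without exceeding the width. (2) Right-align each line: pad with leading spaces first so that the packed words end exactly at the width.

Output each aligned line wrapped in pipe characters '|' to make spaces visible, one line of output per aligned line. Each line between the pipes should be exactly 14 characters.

Answer: |       problem|
|  umbrella why|
|magnetic large|
|    box fox if|
|wind slow tree|
|          milk|

Derivation:
Line 1: ['problem'] (min_width=7, slack=7)
Line 2: ['umbrella', 'why'] (min_width=12, slack=2)
Line 3: ['magnetic', 'large'] (min_width=14, slack=0)
Line 4: ['box', 'fox', 'if'] (min_width=10, slack=4)
Line 5: ['wind', 'slow', 'tree'] (min_width=14, slack=0)
Line 6: ['milk'] (min_width=4, slack=10)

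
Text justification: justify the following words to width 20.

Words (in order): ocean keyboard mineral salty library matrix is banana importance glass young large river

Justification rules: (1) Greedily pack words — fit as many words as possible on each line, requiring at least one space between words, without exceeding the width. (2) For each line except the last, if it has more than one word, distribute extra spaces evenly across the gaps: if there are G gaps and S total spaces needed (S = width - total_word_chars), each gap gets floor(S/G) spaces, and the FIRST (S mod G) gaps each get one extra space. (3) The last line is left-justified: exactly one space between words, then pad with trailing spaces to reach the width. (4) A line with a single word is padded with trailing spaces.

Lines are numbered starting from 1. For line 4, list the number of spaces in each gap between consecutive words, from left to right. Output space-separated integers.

Line 1: ['ocean', 'keyboard'] (min_width=14, slack=6)
Line 2: ['mineral', 'salty'] (min_width=13, slack=7)
Line 3: ['library', 'matrix', 'is'] (min_width=17, slack=3)
Line 4: ['banana', 'importance'] (min_width=17, slack=3)
Line 5: ['glass', 'young', 'large'] (min_width=17, slack=3)
Line 6: ['river'] (min_width=5, slack=15)

Answer: 4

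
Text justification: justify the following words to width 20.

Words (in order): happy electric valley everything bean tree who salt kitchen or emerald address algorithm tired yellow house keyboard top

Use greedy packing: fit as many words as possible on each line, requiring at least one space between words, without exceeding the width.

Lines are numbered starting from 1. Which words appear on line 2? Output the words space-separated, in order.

Line 1: ['happy', 'electric'] (min_width=14, slack=6)
Line 2: ['valley', 'everything'] (min_width=17, slack=3)
Line 3: ['bean', 'tree', 'who', 'salt'] (min_width=18, slack=2)
Line 4: ['kitchen', 'or', 'emerald'] (min_width=18, slack=2)
Line 5: ['address', 'algorithm'] (min_width=17, slack=3)
Line 6: ['tired', 'yellow', 'house'] (min_width=18, slack=2)
Line 7: ['keyboard', 'top'] (min_width=12, slack=8)

Answer: valley everything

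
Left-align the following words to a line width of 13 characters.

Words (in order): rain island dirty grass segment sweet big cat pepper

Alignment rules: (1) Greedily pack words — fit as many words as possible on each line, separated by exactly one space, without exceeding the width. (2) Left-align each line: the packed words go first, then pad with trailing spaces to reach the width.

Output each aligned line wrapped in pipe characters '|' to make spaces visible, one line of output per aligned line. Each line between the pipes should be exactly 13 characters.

Answer: |rain island  |
|dirty grass  |
|segment sweet|
|big cat      |
|pepper       |

Derivation:
Line 1: ['rain', 'island'] (min_width=11, slack=2)
Line 2: ['dirty', 'grass'] (min_width=11, slack=2)
Line 3: ['segment', 'sweet'] (min_width=13, slack=0)
Line 4: ['big', 'cat'] (min_width=7, slack=6)
Line 5: ['pepper'] (min_width=6, slack=7)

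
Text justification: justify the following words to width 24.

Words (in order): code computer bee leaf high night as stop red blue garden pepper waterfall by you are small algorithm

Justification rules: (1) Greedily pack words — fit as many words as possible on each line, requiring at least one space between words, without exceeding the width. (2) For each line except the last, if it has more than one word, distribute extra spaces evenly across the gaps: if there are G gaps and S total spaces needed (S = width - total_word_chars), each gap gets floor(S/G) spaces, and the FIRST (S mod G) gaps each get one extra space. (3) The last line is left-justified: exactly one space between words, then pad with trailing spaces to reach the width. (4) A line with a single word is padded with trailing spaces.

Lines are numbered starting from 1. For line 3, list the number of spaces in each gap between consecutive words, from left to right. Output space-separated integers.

Answer: 4 4

Derivation:
Line 1: ['code', 'computer', 'bee', 'leaf'] (min_width=22, slack=2)
Line 2: ['high', 'night', 'as', 'stop', 'red'] (min_width=22, slack=2)
Line 3: ['blue', 'garden', 'pepper'] (min_width=18, slack=6)
Line 4: ['waterfall', 'by', 'you', 'are'] (min_width=20, slack=4)
Line 5: ['small', 'algorithm'] (min_width=15, slack=9)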